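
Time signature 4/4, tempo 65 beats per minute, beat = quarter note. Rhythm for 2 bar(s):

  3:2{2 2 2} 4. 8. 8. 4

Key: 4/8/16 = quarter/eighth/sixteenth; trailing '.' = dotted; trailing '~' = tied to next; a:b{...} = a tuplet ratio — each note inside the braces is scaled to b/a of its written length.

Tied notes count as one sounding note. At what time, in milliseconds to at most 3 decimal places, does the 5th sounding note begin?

note 5 onset = 11/2b = 5076.923ms

1. 0.0ms @ 0 + 1230.769ms (4/3)
2. 1230.769ms @ 4/3 + 1230.769ms (4/3)
3. 2461.538ms @ 8/3 + 1230.769ms (4/3)
4. 3692.308ms @ 4 + 1384.615ms (3/2)
5. 5076.923ms @ 11/2 + 692.308ms (3/4)
6. 5769.231ms @ 25/4 + 692.308ms (3/4)
7. 6461.538ms @ 7 + 923.077ms (1)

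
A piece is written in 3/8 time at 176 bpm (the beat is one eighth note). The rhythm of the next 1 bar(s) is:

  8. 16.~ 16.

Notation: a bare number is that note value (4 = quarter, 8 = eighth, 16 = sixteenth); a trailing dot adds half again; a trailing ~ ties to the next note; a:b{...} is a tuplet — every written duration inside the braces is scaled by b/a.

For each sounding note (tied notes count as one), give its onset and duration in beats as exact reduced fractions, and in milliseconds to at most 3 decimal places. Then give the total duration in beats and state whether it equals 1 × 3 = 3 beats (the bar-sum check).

1) 0.0ms=0b +511.364ms=3/2b
2) 511.364ms=3/2b +511.364ms=3/2b
Σ=3b of 3 (176bpm 3/8) — PASS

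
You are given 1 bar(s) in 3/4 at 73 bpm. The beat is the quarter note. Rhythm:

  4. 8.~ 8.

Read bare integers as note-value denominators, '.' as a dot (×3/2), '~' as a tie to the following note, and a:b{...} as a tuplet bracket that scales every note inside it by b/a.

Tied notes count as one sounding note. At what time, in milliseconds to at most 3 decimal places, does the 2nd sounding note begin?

note 2 onset = 3/2b = 1232.877ms

1. 0.0ms @ 0 + 1232.877ms (3/2)
2. 1232.877ms @ 3/2 + 1232.877ms (3/2)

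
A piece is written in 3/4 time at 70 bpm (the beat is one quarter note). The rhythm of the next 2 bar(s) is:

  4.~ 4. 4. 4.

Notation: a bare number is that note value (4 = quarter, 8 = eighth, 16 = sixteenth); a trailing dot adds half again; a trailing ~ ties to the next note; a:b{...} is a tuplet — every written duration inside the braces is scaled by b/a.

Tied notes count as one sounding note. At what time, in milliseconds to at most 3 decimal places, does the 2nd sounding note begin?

1. 0.0ms @ 0 + 2571.429ms (3)
2. 2571.429ms @ 3 + 1285.714ms (3/2)
3. 3857.143ms @ 9/2 + 1285.714ms (3/2)

note 2 onset = 3b = 2571.429ms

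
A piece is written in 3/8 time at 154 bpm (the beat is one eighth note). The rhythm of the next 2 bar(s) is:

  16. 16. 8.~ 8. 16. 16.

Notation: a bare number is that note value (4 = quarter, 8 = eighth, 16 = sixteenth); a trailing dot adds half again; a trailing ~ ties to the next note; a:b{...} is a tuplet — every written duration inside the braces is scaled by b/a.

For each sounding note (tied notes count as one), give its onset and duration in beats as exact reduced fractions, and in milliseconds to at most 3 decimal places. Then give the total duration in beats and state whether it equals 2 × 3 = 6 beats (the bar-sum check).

1) 0.0ms=0b +292.208ms=3/4b
2) 292.208ms=3/4b +292.208ms=3/4b
3) 584.416ms=3/2b +1168.831ms=3b
4) 1753.247ms=9/2b +292.208ms=3/4b
5) 2045.455ms=21/4b +292.208ms=3/4b
Σ=6b of 6 (154bpm 3/8) — PASS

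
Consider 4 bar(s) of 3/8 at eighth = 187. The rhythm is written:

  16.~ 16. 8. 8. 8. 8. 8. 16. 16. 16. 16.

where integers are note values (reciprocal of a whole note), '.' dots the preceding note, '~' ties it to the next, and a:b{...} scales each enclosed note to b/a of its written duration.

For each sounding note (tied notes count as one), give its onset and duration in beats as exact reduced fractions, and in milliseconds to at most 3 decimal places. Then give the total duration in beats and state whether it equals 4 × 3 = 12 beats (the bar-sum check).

1) 0.0ms=0b +481.283ms=3/2b
2) 481.283ms=3/2b +481.283ms=3/2b
3) 962.567ms=3b +481.283ms=3/2b
4) 1443.85ms=9/2b +481.283ms=3/2b
5) 1925.134ms=6b +481.283ms=3/2b
6) 2406.417ms=15/2b +481.283ms=3/2b
7) 2887.701ms=9b +240.642ms=3/4b
8) 3128.342ms=39/4b +240.642ms=3/4b
9) 3368.984ms=21/2b +240.642ms=3/4b
10) 3609.626ms=45/4b +240.642ms=3/4b
Σ=12b of 12 (187bpm 3/8) — PASS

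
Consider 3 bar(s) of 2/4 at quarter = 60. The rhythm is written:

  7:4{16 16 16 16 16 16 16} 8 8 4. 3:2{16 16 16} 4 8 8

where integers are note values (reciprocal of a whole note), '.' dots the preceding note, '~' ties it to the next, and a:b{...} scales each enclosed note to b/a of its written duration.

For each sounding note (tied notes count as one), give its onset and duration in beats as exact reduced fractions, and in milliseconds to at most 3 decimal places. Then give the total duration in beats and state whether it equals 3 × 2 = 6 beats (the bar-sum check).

1) 0.0ms=0b +142.857ms=1/7b
2) 142.857ms=1/7b +142.857ms=1/7b
3) 285.714ms=2/7b +142.857ms=1/7b
4) 428.571ms=3/7b +142.857ms=1/7b
5) 571.429ms=4/7b +142.857ms=1/7b
6) 714.286ms=5/7b +142.857ms=1/7b
7) 857.143ms=6/7b +142.857ms=1/7b
8) 1000.0ms=1b +500.0ms=1/2b
9) 1500.0ms=3/2b +500.0ms=1/2b
10) 2000.0ms=2b +1500.0ms=3/2b
11) 3500.0ms=7/2b +166.667ms=1/6b
12) 3666.667ms=11/3b +166.667ms=1/6b
13) 3833.333ms=23/6b +166.667ms=1/6b
14) 4000.0ms=4b +1000.0ms=1b
15) 5000.0ms=5b +500.0ms=1/2b
16) 5500.0ms=11/2b +500.0ms=1/2b
Σ=6b of 6 (60bpm 2/4) — PASS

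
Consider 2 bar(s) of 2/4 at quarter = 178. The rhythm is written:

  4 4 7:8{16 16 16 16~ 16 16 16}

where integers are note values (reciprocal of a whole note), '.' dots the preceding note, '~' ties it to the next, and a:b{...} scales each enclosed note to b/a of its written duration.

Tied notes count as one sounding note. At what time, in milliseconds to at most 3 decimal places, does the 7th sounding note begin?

note 7 onset = 24/7b = 1155.698ms

1. 0.0ms @ 0 + 337.079ms (1)
2. 337.079ms @ 1 + 337.079ms (1)
3. 674.157ms @ 2 + 96.308ms (2/7)
4. 770.465ms @ 16/7 + 96.308ms (2/7)
5. 866.774ms @ 18/7 + 96.308ms (2/7)
6. 963.082ms @ 20/7 + 192.616ms (4/7)
7. 1155.698ms @ 24/7 + 96.308ms (2/7)
8. 1252.006ms @ 26/7 + 96.308ms (2/7)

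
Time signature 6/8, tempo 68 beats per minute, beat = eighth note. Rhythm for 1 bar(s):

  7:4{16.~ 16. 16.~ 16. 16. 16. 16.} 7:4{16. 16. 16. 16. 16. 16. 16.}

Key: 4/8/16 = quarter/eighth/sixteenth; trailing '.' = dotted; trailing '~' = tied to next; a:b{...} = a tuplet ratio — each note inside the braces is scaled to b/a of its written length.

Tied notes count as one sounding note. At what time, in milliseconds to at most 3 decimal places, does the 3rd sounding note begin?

note 3 onset = 12/7b = 1512.605ms

1. 0.0ms @ 0 + 756.303ms (6/7)
2. 756.303ms @ 6/7 + 756.303ms (6/7)
3. 1512.605ms @ 12/7 + 378.151ms (3/7)
4. 1890.756ms @ 15/7 + 378.151ms (3/7)
5. 2268.908ms @ 18/7 + 378.151ms (3/7)
6. 2647.059ms @ 3 + 378.151ms (3/7)
7. 3025.21ms @ 24/7 + 378.151ms (3/7)
8. 3403.361ms @ 27/7 + 378.151ms (3/7)
9. 3781.513ms @ 30/7 + 378.151ms (3/7)
10. 4159.664ms @ 33/7 + 378.151ms (3/7)
11. 4537.815ms @ 36/7 + 378.151ms (3/7)
12. 4915.966ms @ 39/7 + 378.151ms (3/7)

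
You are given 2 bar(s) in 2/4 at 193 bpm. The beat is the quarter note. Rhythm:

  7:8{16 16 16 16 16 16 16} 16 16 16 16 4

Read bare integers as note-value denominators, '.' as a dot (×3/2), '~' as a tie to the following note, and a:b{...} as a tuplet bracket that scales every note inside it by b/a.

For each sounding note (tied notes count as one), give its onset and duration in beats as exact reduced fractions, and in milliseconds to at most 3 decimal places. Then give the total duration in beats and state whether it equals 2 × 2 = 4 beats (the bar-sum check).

1) 0.0ms=0b +88.823ms=2/7b
2) 88.823ms=2/7b +88.823ms=2/7b
3) 177.646ms=4/7b +88.823ms=2/7b
4) 266.469ms=6/7b +88.823ms=2/7b
5) 355.292ms=8/7b +88.823ms=2/7b
6) 444.115ms=10/7b +88.823ms=2/7b
7) 532.939ms=12/7b +88.823ms=2/7b
8) 621.762ms=2b +77.72ms=1/4b
9) 699.482ms=9/4b +77.72ms=1/4b
10) 777.202ms=5/2b +77.72ms=1/4b
11) 854.922ms=11/4b +77.72ms=1/4b
12) 932.642ms=3b +310.881ms=1b
Σ=4b of 4 (193bpm 2/4) — PASS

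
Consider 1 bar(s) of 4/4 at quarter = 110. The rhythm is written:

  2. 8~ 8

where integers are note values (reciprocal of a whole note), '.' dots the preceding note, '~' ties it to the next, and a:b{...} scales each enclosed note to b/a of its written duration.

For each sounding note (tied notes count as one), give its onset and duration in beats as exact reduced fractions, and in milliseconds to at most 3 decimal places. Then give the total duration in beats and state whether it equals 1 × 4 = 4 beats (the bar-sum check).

1) 0.0ms=0b +1636.364ms=3b
2) 1636.364ms=3b +545.455ms=1b
Σ=4b of 4 (110bpm 4/4) — PASS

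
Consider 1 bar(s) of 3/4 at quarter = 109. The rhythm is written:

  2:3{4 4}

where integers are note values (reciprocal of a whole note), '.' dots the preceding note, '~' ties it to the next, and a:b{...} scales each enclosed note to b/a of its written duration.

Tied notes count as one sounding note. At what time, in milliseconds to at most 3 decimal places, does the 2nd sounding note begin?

note 2 onset = 3/2b = 825.688ms

1. 0.0ms @ 0 + 825.688ms (3/2)
2. 825.688ms @ 3/2 + 825.688ms (3/2)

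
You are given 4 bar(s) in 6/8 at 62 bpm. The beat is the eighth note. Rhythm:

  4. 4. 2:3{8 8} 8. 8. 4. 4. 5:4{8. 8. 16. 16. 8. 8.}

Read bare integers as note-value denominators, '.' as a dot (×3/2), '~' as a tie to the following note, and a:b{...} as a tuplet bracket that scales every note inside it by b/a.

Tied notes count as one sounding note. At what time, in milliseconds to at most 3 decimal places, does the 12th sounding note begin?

note 12 onset = 21b = 20322.581ms

1. 0.0ms @ 0 + 2903.226ms (3)
2. 2903.226ms @ 3 + 2903.226ms (3)
3. 5806.452ms @ 6 + 1451.613ms (3/2)
4. 7258.065ms @ 15/2 + 1451.613ms (3/2)
5. 8709.677ms @ 9 + 1451.613ms (3/2)
6. 10161.29ms @ 21/2 + 1451.613ms (3/2)
7. 11612.903ms @ 12 + 2903.226ms (3)
8. 14516.129ms @ 15 + 2903.226ms (3)
9. 17419.355ms @ 18 + 1161.29ms (6/5)
10. 18580.645ms @ 96/5 + 1161.29ms (6/5)
11. 19741.935ms @ 102/5 + 580.645ms (3/5)
12. 20322.581ms @ 21 + 580.645ms (3/5)
13. 20903.226ms @ 108/5 + 1161.29ms (6/5)
14. 22064.516ms @ 114/5 + 1161.29ms (6/5)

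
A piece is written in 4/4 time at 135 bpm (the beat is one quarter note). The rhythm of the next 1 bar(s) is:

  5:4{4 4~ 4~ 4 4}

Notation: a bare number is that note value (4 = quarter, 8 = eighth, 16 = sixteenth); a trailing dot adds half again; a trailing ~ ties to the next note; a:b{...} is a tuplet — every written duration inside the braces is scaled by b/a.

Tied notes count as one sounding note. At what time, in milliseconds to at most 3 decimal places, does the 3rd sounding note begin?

note 3 onset = 16/5b = 1422.222ms

1. 0.0ms @ 0 + 355.556ms (4/5)
2. 355.556ms @ 4/5 + 1066.667ms (12/5)
3. 1422.222ms @ 16/5 + 355.556ms (4/5)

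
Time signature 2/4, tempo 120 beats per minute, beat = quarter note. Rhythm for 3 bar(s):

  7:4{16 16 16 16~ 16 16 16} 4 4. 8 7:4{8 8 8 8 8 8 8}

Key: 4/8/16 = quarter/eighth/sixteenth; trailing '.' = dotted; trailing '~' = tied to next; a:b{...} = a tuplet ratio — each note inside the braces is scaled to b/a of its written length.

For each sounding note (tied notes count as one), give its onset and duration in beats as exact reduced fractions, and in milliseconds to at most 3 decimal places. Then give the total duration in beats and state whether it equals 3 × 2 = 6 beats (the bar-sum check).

1) 0.0ms=0b +71.429ms=1/7b
2) 71.429ms=1/7b +71.429ms=1/7b
3) 142.857ms=2/7b +71.429ms=1/7b
4) 214.286ms=3/7b +142.857ms=2/7b
5) 357.143ms=5/7b +71.429ms=1/7b
6) 428.571ms=6/7b +71.429ms=1/7b
7) 500.0ms=1b +500.0ms=1b
8) 1000.0ms=2b +750.0ms=3/2b
9) 1750.0ms=7/2b +250.0ms=1/2b
10) 2000.0ms=4b +142.857ms=2/7b
11) 2142.857ms=30/7b +142.857ms=2/7b
12) 2285.714ms=32/7b +142.857ms=2/7b
13) 2428.571ms=34/7b +142.857ms=2/7b
14) 2571.429ms=36/7b +142.857ms=2/7b
15) 2714.286ms=38/7b +142.857ms=2/7b
16) 2857.143ms=40/7b +142.857ms=2/7b
Σ=6b of 6 (120bpm 2/4) — PASS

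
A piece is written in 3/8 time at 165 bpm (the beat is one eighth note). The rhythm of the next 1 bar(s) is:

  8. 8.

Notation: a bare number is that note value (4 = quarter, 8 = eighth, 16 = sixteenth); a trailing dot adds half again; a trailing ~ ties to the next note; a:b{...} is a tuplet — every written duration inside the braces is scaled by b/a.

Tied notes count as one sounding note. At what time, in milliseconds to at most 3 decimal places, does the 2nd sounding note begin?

1. 0.0ms @ 0 + 545.455ms (3/2)
2. 545.455ms @ 3/2 + 545.455ms (3/2)

note 2 onset = 3/2b = 545.455ms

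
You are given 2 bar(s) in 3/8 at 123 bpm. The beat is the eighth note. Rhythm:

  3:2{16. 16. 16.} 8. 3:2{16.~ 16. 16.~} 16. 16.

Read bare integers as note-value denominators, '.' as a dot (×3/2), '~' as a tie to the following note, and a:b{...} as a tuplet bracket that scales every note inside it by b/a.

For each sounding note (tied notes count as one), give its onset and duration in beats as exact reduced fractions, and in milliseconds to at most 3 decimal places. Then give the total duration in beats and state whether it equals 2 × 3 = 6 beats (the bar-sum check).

1) 0.0ms=0b +243.902ms=1/2b
2) 243.902ms=1/2b +243.902ms=1/2b
3) 487.805ms=1b +243.902ms=1/2b
4) 731.707ms=3/2b +731.707ms=3/2b
5) 1463.415ms=3b +487.805ms=1b
6) 1951.22ms=4b +609.756ms=5/4b
7) 2560.976ms=21/4b +365.854ms=3/4b
Σ=6b of 6 (123bpm 3/8) — PASS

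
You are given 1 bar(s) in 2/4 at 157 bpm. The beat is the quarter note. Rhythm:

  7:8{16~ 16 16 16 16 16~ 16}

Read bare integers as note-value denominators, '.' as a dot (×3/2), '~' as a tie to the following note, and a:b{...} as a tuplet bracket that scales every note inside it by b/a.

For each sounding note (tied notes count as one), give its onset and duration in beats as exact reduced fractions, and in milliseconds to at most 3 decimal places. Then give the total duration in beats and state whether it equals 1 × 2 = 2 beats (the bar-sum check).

1) 0.0ms=0b +218.38ms=4/7b
2) 218.38ms=4/7b +109.19ms=2/7b
3) 327.571ms=6/7b +109.19ms=2/7b
4) 436.761ms=8/7b +109.19ms=2/7b
5) 545.951ms=10/7b +218.38ms=4/7b
Σ=2b of 2 (157bpm 2/4) — PASS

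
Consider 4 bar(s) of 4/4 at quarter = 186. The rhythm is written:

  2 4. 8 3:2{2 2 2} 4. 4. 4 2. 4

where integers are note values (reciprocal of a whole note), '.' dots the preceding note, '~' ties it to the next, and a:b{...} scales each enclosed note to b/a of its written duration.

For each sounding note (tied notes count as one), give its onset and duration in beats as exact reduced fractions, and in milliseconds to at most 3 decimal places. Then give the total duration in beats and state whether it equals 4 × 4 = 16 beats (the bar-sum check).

1) 0.0ms=0b +645.161ms=2b
2) 645.161ms=2b +483.871ms=3/2b
3) 1129.032ms=7/2b +161.29ms=1/2b
4) 1290.323ms=4b +430.108ms=4/3b
5) 1720.43ms=16/3b +430.108ms=4/3b
6) 2150.538ms=20/3b +430.108ms=4/3b
7) 2580.645ms=8b +483.871ms=3/2b
8) 3064.516ms=19/2b +483.871ms=3/2b
9) 3548.387ms=11b +322.581ms=1b
10) 3870.968ms=12b +967.742ms=3b
11) 4838.71ms=15b +322.581ms=1b
Σ=16b of 16 (186bpm 4/4) — PASS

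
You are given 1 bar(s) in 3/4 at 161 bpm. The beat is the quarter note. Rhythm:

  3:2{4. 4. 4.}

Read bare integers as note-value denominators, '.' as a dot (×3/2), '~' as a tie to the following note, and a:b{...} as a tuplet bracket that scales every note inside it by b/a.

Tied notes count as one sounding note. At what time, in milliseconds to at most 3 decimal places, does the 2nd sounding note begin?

1. 0.0ms @ 0 + 372.671ms (1)
2. 372.671ms @ 1 + 372.671ms (1)
3. 745.342ms @ 2 + 372.671ms (1)

note 2 onset = 1b = 372.671ms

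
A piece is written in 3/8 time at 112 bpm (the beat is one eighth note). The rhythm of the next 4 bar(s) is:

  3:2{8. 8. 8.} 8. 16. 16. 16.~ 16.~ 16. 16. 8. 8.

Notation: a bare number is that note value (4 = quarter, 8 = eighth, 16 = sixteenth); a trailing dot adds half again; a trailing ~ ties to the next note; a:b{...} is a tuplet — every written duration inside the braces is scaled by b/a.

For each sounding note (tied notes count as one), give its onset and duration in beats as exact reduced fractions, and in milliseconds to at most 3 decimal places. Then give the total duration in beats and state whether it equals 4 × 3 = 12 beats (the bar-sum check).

1) 0.0ms=0b +535.714ms=1b
2) 535.714ms=1b +535.714ms=1b
3) 1071.429ms=2b +535.714ms=1b
4) 1607.143ms=3b +803.571ms=3/2b
5) 2410.714ms=9/2b +401.786ms=3/4b
6) 2812.5ms=21/4b +401.786ms=3/4b
7) 3214.286ms=6b +1205.357ms=9/4b
8) 4419.643ms=33/4b +401.786ms=3/4b
9) 4821.429ms=9b +803.571ms=3/2b
10) 5625.0ms=21/2b +803.571ms=3/2b
Σ=12b of 12 (112bpm 3/8) — PASS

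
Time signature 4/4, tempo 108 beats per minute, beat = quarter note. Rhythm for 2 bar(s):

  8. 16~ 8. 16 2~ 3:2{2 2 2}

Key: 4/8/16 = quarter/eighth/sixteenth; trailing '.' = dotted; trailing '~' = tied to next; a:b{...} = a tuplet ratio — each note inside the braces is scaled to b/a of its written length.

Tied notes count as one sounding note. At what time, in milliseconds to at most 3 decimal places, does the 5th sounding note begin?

1. 0.0ms @ 0 + 416.667ms (3/4)
2. 416.667ms @ 3/4 + 555.556ms (1)
3. 972.222ms @ 7/4 + 138.889ms (1/4)
4. 1111.111ms @ 2 + 1851.852ms (10/3)
5. 2962.963ms @ 16/3 + 740.741ms (4/3)
6. 3703.704ms @ 20/3 + 740.741ms (4/3)

note 5 onset = 16/3b = 2962.963ms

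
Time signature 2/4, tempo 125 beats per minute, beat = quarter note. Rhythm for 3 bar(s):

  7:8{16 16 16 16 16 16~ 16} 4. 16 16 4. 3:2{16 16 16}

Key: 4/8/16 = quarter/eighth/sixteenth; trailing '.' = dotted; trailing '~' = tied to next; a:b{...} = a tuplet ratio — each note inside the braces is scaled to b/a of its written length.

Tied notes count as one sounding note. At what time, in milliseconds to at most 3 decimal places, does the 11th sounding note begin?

note 11 onset = 11/2b = 2640.0ms

1. 0.0ms @ 0 + 137.143ms (2/7)
2. 137.143ms @ 2/7 + 137.143ms (2/7)
3. 274.286ms @ 4/7 + 137.143ms (2/7)
4. 411.429ms @ 6/7 + 137.143ms (2/7)
5. 548.571ms @ 8/7 + 137.143ms (2/7)
6. 685.714ms @ 10/7 + 274.286ms (4/7)
7. 960.0ms @ 2 + 720.0ms (3/2)
8. 1680.0ms @ 7/2 + 120.0ms (1/4)
9. 1800.0ms @ 15/4 + 120.0ms (1/4)
10. 1920.0ms @ 4 + 720.0ms (3/2)
11. 2640.0ms @ 11/2 + 80.0ms (1/6)
12. 2720.0ms @ 17/3 + 80.0ms (1/6)
13. 2800.0ms @ 35/6 + 80.0ms (1/6)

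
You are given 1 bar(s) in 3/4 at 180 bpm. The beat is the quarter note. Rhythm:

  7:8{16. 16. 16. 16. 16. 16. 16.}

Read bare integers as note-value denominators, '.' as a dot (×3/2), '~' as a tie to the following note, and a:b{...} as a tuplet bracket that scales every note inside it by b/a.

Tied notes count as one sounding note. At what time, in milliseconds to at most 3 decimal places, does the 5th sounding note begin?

1. 0.0ms @ 0 + 142.857ms (3/7)
2. 142.857ms @ 3/7 + 142.857ms (3/7)
3. 285.714ms @ 6/7 + 142.857ms (3/7)
4. 428.571ms @ 9/7 + 142.857ms (3/7)
5. 571.429ms @ 12/7 + 142.857ms (3/7)
6. 714.286ms @ 15/7 + 142.857ms (3/7)
7. 857.143ms @ 18/7 + 142.857ms (3/7)

note 5 onset = 12/7b = 571.429ms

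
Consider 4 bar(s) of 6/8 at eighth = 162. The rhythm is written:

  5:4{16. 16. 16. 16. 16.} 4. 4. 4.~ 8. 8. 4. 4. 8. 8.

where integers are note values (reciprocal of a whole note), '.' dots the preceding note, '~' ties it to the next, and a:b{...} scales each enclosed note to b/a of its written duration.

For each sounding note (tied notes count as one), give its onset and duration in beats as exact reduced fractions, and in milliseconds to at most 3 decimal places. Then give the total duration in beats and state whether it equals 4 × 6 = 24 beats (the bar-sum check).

1) 0.0ms=0b +222.222ms=3/5b
2) 222.222ms=3/5b +222.222ms=3/5b
3) 444.444ms=6/5b +222.222ms=3/5b
4) 666.667ms=9/5b +222.222ms=3/5b
5) 888.889ms=12/5b +222.222ms=3/5b
6) 1111.111ms=3b +1111.111ms=3b
7) 2222.222ms=6b +1111.111ms=3b
8) 3333.333ms=9b +1666.667ms=9/2b
9) 5000.0ms=27/2b +555.556ms=3/2b
10) 5555.556ms=15b +1111.111ms=3b
11) 6666.667ms=18b +1111.111ms=3b
12) 7777.778ms=21b +555.556ms=3/2b
13) 8333.333ms=45/2b +555.556ms=3/2b
Σ=24b of 24 (162bpm 6/8) — PASS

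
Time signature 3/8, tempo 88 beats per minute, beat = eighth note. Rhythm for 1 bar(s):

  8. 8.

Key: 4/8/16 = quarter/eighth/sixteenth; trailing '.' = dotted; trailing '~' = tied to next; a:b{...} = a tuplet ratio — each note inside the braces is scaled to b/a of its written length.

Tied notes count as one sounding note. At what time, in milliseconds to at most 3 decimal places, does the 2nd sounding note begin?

1. 0.0ms @ 0 + 1022.727ms (3/2)
2. 1022.727ms @ 3/2 + 1022.727ms (3/2)

note 2 onset = 3/2b = 1022.727ms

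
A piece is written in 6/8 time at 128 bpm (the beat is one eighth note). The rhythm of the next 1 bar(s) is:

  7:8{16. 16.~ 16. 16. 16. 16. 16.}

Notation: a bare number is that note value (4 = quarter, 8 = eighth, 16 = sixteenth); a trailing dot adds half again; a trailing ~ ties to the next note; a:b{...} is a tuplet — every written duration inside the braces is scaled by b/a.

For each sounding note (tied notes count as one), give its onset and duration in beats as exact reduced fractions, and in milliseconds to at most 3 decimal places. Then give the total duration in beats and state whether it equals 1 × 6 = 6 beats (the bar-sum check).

1) 0.0ms=0b +401.786ms=6/7b
2) 401.786ms=6/7b +803.571ms=12/7b
3) 1205.357ms=18/7b +401.786ms=6/7b
4) 1607.143ms=24/7b +401.786ms=6/7b
5) 2008.929ms=30/7b +401.786ms=6/7b
6) 2410.714ms=36/7b +401.786ms=6/7b
Σ=6b of 6 (128bpm 6/8) — PASS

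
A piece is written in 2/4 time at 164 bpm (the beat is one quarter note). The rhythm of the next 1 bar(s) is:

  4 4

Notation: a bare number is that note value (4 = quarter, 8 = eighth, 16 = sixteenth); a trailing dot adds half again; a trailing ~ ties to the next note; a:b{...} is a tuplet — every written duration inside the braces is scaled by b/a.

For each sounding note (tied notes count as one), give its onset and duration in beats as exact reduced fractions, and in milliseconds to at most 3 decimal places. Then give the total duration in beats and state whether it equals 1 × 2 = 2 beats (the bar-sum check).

1) 0.0ms=0b +365.854ms=1b
2) 365.854ms=1b +365.854ms=1b
Σ=2b of 2 (164bpm 2/4) — PASS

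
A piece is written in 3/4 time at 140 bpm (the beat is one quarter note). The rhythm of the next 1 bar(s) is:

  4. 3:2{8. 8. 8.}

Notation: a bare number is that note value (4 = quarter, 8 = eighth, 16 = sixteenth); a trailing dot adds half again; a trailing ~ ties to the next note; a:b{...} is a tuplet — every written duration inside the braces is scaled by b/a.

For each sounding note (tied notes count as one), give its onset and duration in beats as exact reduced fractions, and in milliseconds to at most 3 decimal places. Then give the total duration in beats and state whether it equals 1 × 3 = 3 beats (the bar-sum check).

1) 0.0ms=0b +642.857ms=3/2b
2) 642.857ms=3/2b +214.286ms=1/2b
3) 857.143ms=2b +214.286ms=1/2b
4) 1071.429ms=5/2b +214.286ms=1/2b
Σ=3b of 3 (140bpm 3/4) — PASS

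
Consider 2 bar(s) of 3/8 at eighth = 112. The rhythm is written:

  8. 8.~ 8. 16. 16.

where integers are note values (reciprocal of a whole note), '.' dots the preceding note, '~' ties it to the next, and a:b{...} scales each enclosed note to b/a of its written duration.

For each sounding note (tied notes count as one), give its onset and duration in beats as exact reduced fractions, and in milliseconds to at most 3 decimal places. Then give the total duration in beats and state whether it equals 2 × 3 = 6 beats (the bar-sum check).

1) 0.0ms=0b +803.571ms=3/2b
2) 803.571ms=3/2b +1607.143ms=3b
3) 2410.714ms=9/2b +401.786ms=3/4b
4) 2812.5ms=21/4b +401.786ms=3/4b
Σ=6b of 6 (112bpm 3/8) — PASS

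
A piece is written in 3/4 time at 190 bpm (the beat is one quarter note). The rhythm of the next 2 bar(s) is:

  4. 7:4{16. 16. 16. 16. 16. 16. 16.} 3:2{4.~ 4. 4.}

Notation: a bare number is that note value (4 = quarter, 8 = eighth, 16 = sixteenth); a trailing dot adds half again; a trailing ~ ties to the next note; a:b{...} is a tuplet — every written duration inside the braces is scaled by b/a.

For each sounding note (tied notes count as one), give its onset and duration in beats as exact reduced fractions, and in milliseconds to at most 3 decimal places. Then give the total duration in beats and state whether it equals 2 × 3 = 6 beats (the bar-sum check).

1) 0.0ms=0b +473.684ms=3/2b
2) 473.684ms=3/2b +67.669ms=3/14b
3) 541.353ms=12/7b +67.669ms=3/14b
4) 609.023ms=27/14b +67.669ms=3/14b
5) 676.692ms=15/7b +67.669ms=3/14b
6) 744.361ms=33/14b +67.669ms=3/14b
7) 812.03ms=18/7b +67.669ms=3/14b
8) 879.699ms=39/14b +67.669ms=3/14b
9) 947.368ms=3b +631.579ms=2b
10) 1578.947ms=5b +315.789ms=1b
Σ=6b of 6 (190bpm 3/4) — PASS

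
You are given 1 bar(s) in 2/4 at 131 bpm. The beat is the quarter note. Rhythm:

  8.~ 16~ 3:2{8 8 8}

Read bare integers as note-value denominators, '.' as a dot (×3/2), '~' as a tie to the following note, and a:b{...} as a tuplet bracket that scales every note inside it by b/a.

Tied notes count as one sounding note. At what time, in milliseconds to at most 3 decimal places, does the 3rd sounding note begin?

1. 0.0ms @ 0 + 610.687ms (4/3)
2. 610.687ms @ 4/3 + 152.672ms (1/3)
3. 763.359ms @ 5/3 + 152.672ms (1/3)

note 3 onset = 5/3b = 763.359ms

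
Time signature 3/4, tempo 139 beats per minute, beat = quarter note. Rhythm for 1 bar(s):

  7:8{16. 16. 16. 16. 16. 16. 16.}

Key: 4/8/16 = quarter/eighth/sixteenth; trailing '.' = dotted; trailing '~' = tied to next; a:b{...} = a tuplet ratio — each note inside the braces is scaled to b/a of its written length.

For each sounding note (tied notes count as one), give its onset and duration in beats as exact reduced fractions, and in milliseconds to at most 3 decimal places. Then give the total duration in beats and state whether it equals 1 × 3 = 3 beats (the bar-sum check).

1) 0.0ms=0b +184.995ms=3/7b
2) 184.995ms=3/7b +184.995ms=3/7b
3) 369.99ms=6/7b +184.995ms=3/7b
4) 554.985ms=9/7b +184.995ms=3/7b
5) 739.979ms=12/7b +184.995ms=3/7b
6) 924.974ms=15/7b +184.995ms=3/7b
7) 1109.969ms=18/7b +184.995ms=3/7b
Σ=3b of 3 (139bpm 3/4) — PASS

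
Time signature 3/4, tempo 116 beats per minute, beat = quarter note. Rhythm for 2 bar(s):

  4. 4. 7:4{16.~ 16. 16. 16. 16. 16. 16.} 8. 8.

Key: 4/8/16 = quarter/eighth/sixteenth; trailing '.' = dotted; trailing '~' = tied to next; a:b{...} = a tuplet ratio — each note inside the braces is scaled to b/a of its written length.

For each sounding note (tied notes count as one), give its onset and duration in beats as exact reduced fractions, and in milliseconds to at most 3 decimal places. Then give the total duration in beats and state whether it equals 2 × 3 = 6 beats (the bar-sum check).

1) 0.0ms=0b +775.862ms=3/2b
2) 775.862ms=3/2b +775.862ms=3/2b
3) 1551.724ms=3b +221.675ms=3/7b
4) 1773.399ms=24/7b +110.837ms=3/14b
5) 1884.236ms=51/14b +110.837ms=3/14b
6) 1995.074ms=27/7b +110.837ms=3/14b
7) 2105.911ms=57/14b +110.837ms=3/14b
8) 2216.749ms=30/7b +110.837ms=3/14b
9) 2327.586ms=9/2b +387.931ms=3/4b
10) 2715.517ms=21/4b +387.931ms=3/4b
Σ=6b of 6 (116bpm 3/4) — PASS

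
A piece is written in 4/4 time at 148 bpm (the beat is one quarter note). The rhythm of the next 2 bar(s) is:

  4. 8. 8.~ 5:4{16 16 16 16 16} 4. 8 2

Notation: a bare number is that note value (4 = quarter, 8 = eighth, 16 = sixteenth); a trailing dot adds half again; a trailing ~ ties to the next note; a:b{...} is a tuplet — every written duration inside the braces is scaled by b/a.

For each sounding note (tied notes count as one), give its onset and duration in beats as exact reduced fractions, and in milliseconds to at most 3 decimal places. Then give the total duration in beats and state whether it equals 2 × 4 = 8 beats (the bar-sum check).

1) 0.0ms=0b +608.108ms=3/2b
2) 608.108ms=3/2b +304.054ms=3/4b
3) 912.162ms=9/4b +385.135ms=19/20b
4) 1297.297ms=16/5b +81.081ms=1/5b
5) 1378.378ms=17/5b +81.081ms=1/5b
6) 1459.459ms=18/5b +81.081ms=1/5b
7) 1540.541ms=19/5b +81.081ms=1/5b
8) 1621.622ms=4b +608.108ms=3/2b
9) 2229.73ms=11/2b +202.703ms=1/2b
10) 2432.432ms=6b +810.811ms=2b
Σ=8b of 8 (148bpm 4/4) — PASS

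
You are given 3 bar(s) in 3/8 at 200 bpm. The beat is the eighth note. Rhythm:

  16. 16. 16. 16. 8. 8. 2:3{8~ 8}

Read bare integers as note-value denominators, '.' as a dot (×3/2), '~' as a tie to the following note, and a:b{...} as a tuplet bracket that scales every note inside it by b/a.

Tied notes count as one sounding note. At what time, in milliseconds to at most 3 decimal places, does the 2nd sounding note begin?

note 2 onset = 3/4b = 225.0ms

1. 0.0ms @ 0 + 225.0ms (3/4)
2. 225.0ms @ 3/4 + 225.0ms (3/4)
3. 450.0ms @ 3/2 + 225.0ms (3/4)
4. 675.0ms @ 9/4 + 225.0ms (3/4)
5. 900.0ms @ 3 + 450.0ms (3/2)
6. 1350.0ms @ 9/2 + 450.0ms (3/2)
7. 1800.0ms @ 6 + 900.0ms (3)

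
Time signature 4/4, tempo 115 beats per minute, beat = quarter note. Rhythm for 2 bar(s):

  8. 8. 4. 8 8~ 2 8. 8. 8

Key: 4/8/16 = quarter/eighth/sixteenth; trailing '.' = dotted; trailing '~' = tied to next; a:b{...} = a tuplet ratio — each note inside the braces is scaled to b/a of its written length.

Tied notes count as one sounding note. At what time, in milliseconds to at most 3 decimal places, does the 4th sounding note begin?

1. 0.0ms @ 0 + 391.304ms (3/4)
2. 391.304ms @ 3/4 + 391.304ms (3/4)
3. 782.609ms @ 3/2 + 782.609ms (3/2)
4. 1565.217ms @ 3 + 260.87ms (1/2)
5. 1826.087ms @ 7/2 + 1304.348ms (5/2)
6. 3130.435ms @ 6 + 391.304ms (3/4)
7. 3521.739ms @ 27/4 + 391.304ms (3/4)
8. 3913.043ms @ 15/2 + 260.87ms (1/2)

note 4 onset = 3b = 1565.217ms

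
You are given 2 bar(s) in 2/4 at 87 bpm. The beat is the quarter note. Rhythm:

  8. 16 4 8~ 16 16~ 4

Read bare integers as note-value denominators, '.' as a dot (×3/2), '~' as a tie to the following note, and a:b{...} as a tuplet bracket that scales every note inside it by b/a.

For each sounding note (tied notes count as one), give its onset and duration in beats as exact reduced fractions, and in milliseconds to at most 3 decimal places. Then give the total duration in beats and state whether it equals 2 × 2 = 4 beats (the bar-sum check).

1) 0.0ms=0b +517.241ms=3/4b
2) 517.241ms=3/4b +172.414ms=1/4b
3) 689.655ms=1b +689.655ms=1b
4) 1379.31ms=2b +517.241ms=3/4b
5) 1896.552ms=11/4b +862.069ms=5/4b
Σ=4b of 4 (87bpm 2/4) — PASS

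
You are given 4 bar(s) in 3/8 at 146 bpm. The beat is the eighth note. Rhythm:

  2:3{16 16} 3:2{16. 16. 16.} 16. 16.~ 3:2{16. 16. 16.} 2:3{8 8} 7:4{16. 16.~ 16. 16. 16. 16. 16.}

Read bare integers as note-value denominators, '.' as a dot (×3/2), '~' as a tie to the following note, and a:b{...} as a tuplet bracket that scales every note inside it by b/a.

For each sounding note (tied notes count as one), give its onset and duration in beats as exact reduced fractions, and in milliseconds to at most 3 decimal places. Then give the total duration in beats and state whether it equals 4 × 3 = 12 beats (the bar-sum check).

1) 0.0ms=0b +308.219ms=3/4b
2) 308.219ms=3/4b +308.219ms=3/4b
3) 616.438ms=3/2b +205.479ms=1/2b
4) 821.918ms=2b +205.479ms=1/2b
5) 1027.397ms=5/2b +205.479ms=1/2b
6) 1232.877ms=3b +308.219ms=3/4b
7) 1541.096ms=15/4b +513.699ms=5/4b
8) 2054.795ms=5b +205.479ms=1/2b
9) 2260.274ms=11/2b +205.479ms=1/2b
10) 2465.753ms=6b +616.438ms=3/2b
11) 3082.192ms=15/2b +616.438ms=3/2b
12) 3698.63ms=9b +176.125ms=3/7b
13) 3874.755ms=66/7b +352.25ms=6/7b
14) 4227.006ms=72/7b +176.125ms=3/7b
15) 4403.131ms=75/7b +176.125ms=3/7b
16) 4579.256ms=78/7b +176.125ms=3/7b
17) 4755.382ms=81/7b +176.125ms=3/7b
Σ=12b of 12 (146bpm 3/8) — PASS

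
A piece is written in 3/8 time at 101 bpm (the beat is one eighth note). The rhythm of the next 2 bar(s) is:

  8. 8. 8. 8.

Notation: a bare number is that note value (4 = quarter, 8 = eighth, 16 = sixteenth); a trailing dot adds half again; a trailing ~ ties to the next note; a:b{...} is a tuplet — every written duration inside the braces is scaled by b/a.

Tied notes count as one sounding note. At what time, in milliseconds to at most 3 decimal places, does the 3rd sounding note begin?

note 3 onset = 3b = 1782.178ms

1. 0.0ms @ 0 + 891.089ms (3/2)
2. 891.089ms @ 3/2 + 891.089ms (3/2)
3. 1782.178ms @ 3 + 891.089ms (3/2)
4. 2673.267ms @ 9/2 + 891.089ms (3/2)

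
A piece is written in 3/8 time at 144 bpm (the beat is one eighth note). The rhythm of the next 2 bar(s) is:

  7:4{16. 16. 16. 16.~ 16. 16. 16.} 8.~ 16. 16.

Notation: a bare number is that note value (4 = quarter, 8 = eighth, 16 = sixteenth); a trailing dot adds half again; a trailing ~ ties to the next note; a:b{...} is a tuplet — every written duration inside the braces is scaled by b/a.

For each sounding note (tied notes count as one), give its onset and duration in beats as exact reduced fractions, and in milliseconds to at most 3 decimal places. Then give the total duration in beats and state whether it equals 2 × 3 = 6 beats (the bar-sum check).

1) 0.0ms=0b +178.571ms=3/7b
2) 178.571ms=3/7b +178.571ms=3/7b
3) 357.143ms=6/7b +178.571ms=3/7b
4) 535.714ms=9/7b +357.143ms=6/7b
5) 892.857ms=15/7b +178.571ms=3/7b
6) 1071.429ms=18/7b +178.571ms=3/7b
7) 1250.0ms=3b +937.5ms=9/4b
8) 2187.5ms=21/4b +312.5ms=3/4b
Σ=6b of 6 (144bpm 3/8) — PASS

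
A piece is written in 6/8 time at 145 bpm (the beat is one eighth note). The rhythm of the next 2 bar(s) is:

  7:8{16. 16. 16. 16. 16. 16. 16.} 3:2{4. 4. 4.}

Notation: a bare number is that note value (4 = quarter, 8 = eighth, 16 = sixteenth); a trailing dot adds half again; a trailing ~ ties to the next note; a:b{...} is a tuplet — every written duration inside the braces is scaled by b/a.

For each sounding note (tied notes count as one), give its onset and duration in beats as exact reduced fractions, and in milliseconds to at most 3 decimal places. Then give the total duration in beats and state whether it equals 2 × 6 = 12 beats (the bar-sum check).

1) 0.0ms=0b +354.68ms=6/7b
2) 354.68ms=6/7b +354.68ms=6/7b
3) 709.36ms=12/7b +354.68ms=6/7b
4) 1064.039ms=18/7b +354.68ms=6/7b
5) 1418.719ms=24/7b +354.68ms=6/7b
6) 1773.399ms=30/7b +354.68ms=6/7b
7) 2128.079ms=36/7b +354.68ms=6/7b
8) 2482.759ms=6b +827.586ms=2b
9) 3310.345ms=8b +827.586ms=2b
10) 4137.931ms=10b +827.586ms=2b
Σ=12b of 12 (145bpm 6/8) — PASS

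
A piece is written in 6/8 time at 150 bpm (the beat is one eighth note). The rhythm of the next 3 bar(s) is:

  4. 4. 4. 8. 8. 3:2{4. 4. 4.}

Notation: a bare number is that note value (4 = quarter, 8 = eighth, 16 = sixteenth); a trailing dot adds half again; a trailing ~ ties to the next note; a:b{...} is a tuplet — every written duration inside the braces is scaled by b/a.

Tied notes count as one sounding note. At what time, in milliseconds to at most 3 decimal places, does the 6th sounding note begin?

note 6 onset = 12b = 4800.0ms

1. 0.0ms @ 0 + 1200.0ms (3)
2. 1200.0ms @ 3 + 1200.0ms (3)
3. 2400.0ms @ 6 + 1200.0ms (3)
4. 3600.0ms @ 9 + 600.0ms (3/2)
5. 4200.0ms @ 21/2 + 600.0ms (3/2)
6. 4800.0ms @ 12 + 800.0ms (2)
7. 5600.0ms @ 14 + 800.0ms (2)
8. 6400.0ms @ 16 + 800.0ms (2)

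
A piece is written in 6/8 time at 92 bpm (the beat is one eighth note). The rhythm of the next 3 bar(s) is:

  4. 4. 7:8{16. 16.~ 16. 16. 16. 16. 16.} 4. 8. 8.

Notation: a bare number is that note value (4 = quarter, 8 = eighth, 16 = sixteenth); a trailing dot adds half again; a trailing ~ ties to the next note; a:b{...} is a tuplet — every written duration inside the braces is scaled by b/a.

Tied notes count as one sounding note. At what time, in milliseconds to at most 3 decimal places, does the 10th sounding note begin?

1. 0.0ms @ 0 + 1956.522ms (3)
2. 1956.522ms @ 3 + 1956.522ms (3)
3. 3913.043ms @ 6 + 559.006ms (6/7)
4. 4472.05ms @ 48/7 + 1118.012ms (12/7)
5. 5590.062ms @ 60/7 + 559.006ms (6/7)
6. 6149.068ms @ 66/7 + 559.006ms (6/7)
7. 6708.075ms @ 72/7 + 559.006ms (6/7)
8. 7267.081ms @ 78/7 + 559.006ms (6/7)
9. 7826.087ms @ 12 + 1956.522ms (3)
10. 9782.609ms @ 15 + 978.261ms (3/2)
11. 10760.87ms @ 33/2 + 978.261ms (3/2)

note 10 onset = 15b = 9782.609ms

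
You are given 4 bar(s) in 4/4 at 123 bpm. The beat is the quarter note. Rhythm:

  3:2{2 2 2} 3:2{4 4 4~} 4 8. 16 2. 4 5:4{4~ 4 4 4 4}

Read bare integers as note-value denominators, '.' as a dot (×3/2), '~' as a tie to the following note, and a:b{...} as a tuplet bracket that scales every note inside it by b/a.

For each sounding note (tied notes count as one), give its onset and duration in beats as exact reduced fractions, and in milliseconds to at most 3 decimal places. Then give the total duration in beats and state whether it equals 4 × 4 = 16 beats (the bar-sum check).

1) 0.0ms=0b +650.407ms=4/3b
2) 650.407ms=4/3b +650.407ms=4/3b
3) 1300.813ms=8/3b +650.407ms=4/3b
4) 1951.22ms=4b +325.203ms=2/3b
5) 2276.423ms=14/3b +325.203ms=2/3b
6) 2601.626ms=16/3b +813.008ms=5/3b
7) 3414.634ms=7b +365.854ms=3/4b
8) 3780.488ms=31/4b +121.951ms=1/4b
9) 3902.439ms=8b +1463.415ms=3b
10) 5365.854ms=11b +487.805ms=1b
11) 5853.659ms=12b +780.488ms=8/5b
12) 6634.146ms=68/5b +390.244ms=4/5b
13) 7024.39ms=72/5b +390.244ms=4/5b
14) 7414.634ms=76/5b +390.244ms=4/5b
Σ=16b of 16 (123bpm 4/4) — PASS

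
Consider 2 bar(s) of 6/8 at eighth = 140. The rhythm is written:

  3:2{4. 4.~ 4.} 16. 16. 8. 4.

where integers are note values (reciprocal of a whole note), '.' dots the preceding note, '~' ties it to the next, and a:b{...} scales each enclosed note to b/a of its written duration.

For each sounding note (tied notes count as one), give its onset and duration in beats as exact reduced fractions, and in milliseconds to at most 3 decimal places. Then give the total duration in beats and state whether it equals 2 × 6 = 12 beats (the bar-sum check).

1) 0.0ms=0b +857.143ms=2b
2) 857.143ms=2b +1714.286ms=4b
3) 2571.429ms=6b +321.429ms=3/4b
4) 2892.857ms=27/4b +321.429ms=3/4b
5) 3214.286ms=15/2b +642.857ms=3/2b
6) 3857.143ms=9b +1285.714ms=3b
Σ=12b of 12 (140bpm 6/8) — PASS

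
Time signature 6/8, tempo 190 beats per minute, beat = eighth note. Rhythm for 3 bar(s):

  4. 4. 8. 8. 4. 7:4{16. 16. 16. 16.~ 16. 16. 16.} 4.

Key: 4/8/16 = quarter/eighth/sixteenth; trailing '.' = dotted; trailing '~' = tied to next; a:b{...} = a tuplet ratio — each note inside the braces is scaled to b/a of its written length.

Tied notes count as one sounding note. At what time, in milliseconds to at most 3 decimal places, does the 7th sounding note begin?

1. 0.0ms @ 0 + 947.368ms (3)
2. 947.368ms @ 3 + 947.368ms (3)
3. 1894.737ms @ 6 + 473.684ms (3/2)
4. 2368.421ms @ 15/2 + 473.684ms (3/2)
5. 2842.105ms @ 9 + 947.368ms (3)
6. 3789.474ms @ 12 + 135.338ms (3/7)
7. 3924.812ms @ 87/7 + 135.338ms (3/7)
8. 4060.15ms @ 90/7 + 135.338ms (3/7)
9. 4195.489ms @ 93/7 + 270.677ms (6/7)
10. 4466.165ms @ 99/7 + 135.338ms (3/7)
11. 4601.504ms @ 102/7 + 135.338ms (3/7)
12. 4736.842ms @ 15 + 947.368ms (3)

note 7 onset = 87/7b = 3924.812ms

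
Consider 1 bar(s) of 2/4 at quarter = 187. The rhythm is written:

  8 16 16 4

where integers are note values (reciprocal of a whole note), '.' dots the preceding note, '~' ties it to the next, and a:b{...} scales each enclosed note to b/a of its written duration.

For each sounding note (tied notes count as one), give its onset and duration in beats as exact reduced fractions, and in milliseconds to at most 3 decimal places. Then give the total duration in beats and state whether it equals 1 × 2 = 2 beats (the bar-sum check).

1) 0.0ms=0b +160.428ms=1/2b
2) 160.428ms=1/2b +80.214ms=1/4b
3) 240.642ms=3/4b +80.214ms=1/4b
4) 320.856ms=1b +320.856ms=1b
Σ=2b of 2 (187bpm 2/4) — PASS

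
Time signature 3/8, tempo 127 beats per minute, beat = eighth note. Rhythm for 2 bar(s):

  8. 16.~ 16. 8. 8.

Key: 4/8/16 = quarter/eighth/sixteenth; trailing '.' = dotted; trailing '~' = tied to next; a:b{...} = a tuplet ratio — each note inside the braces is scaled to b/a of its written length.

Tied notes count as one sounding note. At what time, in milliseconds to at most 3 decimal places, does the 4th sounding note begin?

note 4 onset = 9/2b = 2125.984ms

1. 0.0ms @ 0 + 708.661ms (3/2)
2. 708.661ms @ 3/2 + 708.661ms (3/2)
3. 1417.323ms @ 3 + 708.661ms (3/2)
4. 2125.984ms @ 9/2 + 708.661ms (3/2)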